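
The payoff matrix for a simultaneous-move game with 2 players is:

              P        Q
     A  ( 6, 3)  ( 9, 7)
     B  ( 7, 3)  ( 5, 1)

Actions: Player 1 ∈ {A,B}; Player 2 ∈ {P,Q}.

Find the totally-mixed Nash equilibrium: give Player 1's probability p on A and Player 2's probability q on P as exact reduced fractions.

P1 indiff ⇒ q·6+(1-q)·9 = q·7+(1-q)·5 ⇒ q(-1) = (1-q)(-4) ⇒ q = 4/5
P2 indiff ⇒ p·3+(1-p)·3 = p·7+(1-p)·1 ⇒ p(-4) = (1-p)(-2) ⇒ p = 1/3

(p,q) = (1/3, 4/5)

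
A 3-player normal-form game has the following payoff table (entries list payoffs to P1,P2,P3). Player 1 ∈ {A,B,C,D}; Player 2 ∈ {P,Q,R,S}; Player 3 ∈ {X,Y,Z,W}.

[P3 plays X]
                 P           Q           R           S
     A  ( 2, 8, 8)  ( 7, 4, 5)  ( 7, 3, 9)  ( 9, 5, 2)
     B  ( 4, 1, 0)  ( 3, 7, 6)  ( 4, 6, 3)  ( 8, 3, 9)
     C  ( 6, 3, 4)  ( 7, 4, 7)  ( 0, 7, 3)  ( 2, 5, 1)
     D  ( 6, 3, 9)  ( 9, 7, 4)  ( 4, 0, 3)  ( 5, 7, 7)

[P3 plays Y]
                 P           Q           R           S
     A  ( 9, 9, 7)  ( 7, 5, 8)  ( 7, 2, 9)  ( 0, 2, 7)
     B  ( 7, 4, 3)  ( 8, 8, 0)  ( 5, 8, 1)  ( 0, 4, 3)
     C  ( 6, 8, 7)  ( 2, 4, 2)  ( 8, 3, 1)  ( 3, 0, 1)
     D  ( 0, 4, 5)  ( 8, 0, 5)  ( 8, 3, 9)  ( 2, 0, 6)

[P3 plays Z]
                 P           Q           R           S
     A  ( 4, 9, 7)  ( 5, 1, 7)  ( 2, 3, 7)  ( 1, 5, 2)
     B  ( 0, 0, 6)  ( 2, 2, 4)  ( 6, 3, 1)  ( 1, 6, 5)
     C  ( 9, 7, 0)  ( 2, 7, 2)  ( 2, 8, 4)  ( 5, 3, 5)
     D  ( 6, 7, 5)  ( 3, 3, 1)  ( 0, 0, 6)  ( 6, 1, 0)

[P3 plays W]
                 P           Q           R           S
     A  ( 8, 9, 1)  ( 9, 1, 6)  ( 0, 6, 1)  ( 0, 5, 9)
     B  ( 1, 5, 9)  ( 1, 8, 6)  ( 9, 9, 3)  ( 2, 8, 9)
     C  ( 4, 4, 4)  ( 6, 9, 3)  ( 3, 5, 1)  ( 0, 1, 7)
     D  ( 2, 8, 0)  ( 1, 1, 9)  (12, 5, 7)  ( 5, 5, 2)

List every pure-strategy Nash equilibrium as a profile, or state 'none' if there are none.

Equilibria: none

(A,P,X): not NE [P1→D gives 6>2]
(A,P,Y): not NE [P3→X gives 8>7]
(A,P,Z): not NE [P1→C gives 9>4; P3→X gives 8>7]
(A,P,W): not NE [P3→X gives 8>1]
(A,Q,X): not NE [P1→D gives 9>7; P2→P gives 8>4; P3→Y gives 8>5]
(A,Q,Y): not NE [P1→D gives 8>7; P2→P gives 9>5]
(A,Q,Z): not NE [P2→P gives 9>1; P3→Y gives 8>7]
(A,Q,W): not NE [P2→P gives 9>1; P3→Y gives 8>6]
(A,R,X): not NE [P2→P gives 8>3]
(A,R,Y): not NE [P1→D gives 8>7; P2→P gives 9>2]
(A,R,Z): not NE [P1→B gives 6>2; P2→P gives 9>3; P3→Y gives 9>7]
(A,R,W): not NE [P1→D gives 12>0; P2→P gives 9>6; P3→Y gives 9>1]
(A,S,X): not NE [P2→P gives 8>5; P3→W gives 9>2]
(A,S,Y): not NE [P1→C gives 3>0; P2→P gives 9>2; P3→W gives 9>7]
(A,S,Z): not NE [P1→D gives 6>1; P2→P gives 9>5; P3→W gives 9>2]
(A,S,W): not NE [P1→D gives 5>0; P2→P gives 9>5]
(B,P,X): not NE [P1→D gives 6>4; P2→Q gives 7>1; P3→W gives 9>0]
(B,P,Y): not NE [P1→A gives 9>7; P2→R gives 8>4; P3→W gives 9>3]
(B,P,Z): not NE [P1→C gives 9>0; P2→S gives 6>0; P3→W gives 9>6]
(B,P,W): not NE [P1→A gives 8>1; P2→R gives 9>5]
(B,Q,X): not NE [P1→D gives 9>3]
(B,Q,Y): not NE [P3→W gives 6>0]
(B,Q,Z): not NE [P1→A gives 5>2; P2→S gives 6>2; P3→W gives 6>4]
(B,Q,W): not NE [P1→A gives 9>1; P2→R gives 9>8]
(B,R,X): not NE [P1→A gives 7>4; P2→Q gives 7>6]
(B,R,Y): not NE [P1→D gives 8>5; P3→W gives 3>1]
(B,R,Z): not NE [P2→S gives 6>3; P3→W gives 3>1]
(B,R,W): not NE [P1→D gives 12>9]
(B,S,X): not NE [P1→A gives 9>8; P2→Q gives 7>3]
(B,S,Y): not NE [P1→C gives 3>0; P2→R gives 8>4; P3→W gives 9>3]
(B,S,Z): not NE [P1→D gives 6>1; P3→W gives 9>5]
(B,S,W): not NE [P1→D gives 5>2; P2→R gives 9>8]
(C,P,X): not NE [P2→R gives 7>3; P3→Y gives 7>4]
(C,P,Y): not NE [P1→A gives 9>6]
(C,P,Z): not NE [P2→R gives 8>7; P3→Y gives 7>0]
(C,P,W): not NE [P1→A gives 8>4; P2→Q gives 9>4; P3→Y gives 7>4]
(C,Q,X): not NE [P1→D gives 9>7; P2→R gives 7>4]
(C,Q,Y): not NE [P1→D gives 8>2; P2→P gives 8>4; P3→X gives 7>2]
(C,Q,Z): not NE [P1→A gives 5>2; P2→R gives 8>7; P3→X gives 7>2]
(C,Q,W): not NE [P1→A gives 9>6; P3→X gives 7>3]
(C,R,X): not NE [P1→A gives 7>0; P3→Z gives 4>3]
(C,R,Y): not NE [P2→P gives 8>3; P3→Z gives 4>1]
(C,R,Z): not NE [P1→B gives 6>2]
(C,R,W): not NE [P1→D gives 12>3; P2→Q gives 9>5; P3→Z gives 4>1]
(C,S,X): not NE [P1→A gives 9>2; P2→R gives 7>5; P3→W gives 7>1]
(C,S,Y): not NE [P2→P gives 8>0; P3→W gives 7>1]
(C,S,Z): not NE [P1→D gives 6>5; P2→R gives 8>3; P3→W gives 7>5]
(C,S,W): not NE [P1→D gives 5>0; P2→Q gives 9>1]
(D,P,X): not NE [P2→S gives 7>3]
(D,P,Y): not NE [P1→A gives 9>0; P3→X gives 9>5]
(D,P,Z): not NE [P1→C gives 9>6; P3→X gives 9>5]
(D,P,W): not NE [P1→A gives 8>2; P3→X gives 9>0]
(D,Q,X): not NE [P3→W gives 9>4]
(D,Q,Y): not NE [P2→P gives 4>0; P3→W gives 9>5]
(D,Q,Z): not NE [P1→A gives 5>3; P2→P gives 7>3; P3→W gives 9>1]
(D,Q,W): not NE [P1→A gives 9>1; P2→P gives 8>1]
(D,R,X): not NE [P1→A gives 7>4; P2→S gives 7>0; P3→Y gives 9>3]
(D,R,Y): not NE [P2→P gives 4>3]
(D,R,Z): not NE [P1→B gives 6>0; P2→P gives 7>0; P3→Y gives 9>6]
(D,R,W): not NE [P2→P gives 8>5; P3→Y gives 9>7]
(D,S,X): not NE [P1→A gives 9>5]
(D,S,Y): not NE [P1→C gives 3>2; P2→P gives 4>0; P3→X gives 7>6]
(D,S,Z): not NE [P2→P gives 7>1; P3→X gives 7>0]
(D,S,W): not NE [P2→P gives 8>5; P3→X gives 7>2]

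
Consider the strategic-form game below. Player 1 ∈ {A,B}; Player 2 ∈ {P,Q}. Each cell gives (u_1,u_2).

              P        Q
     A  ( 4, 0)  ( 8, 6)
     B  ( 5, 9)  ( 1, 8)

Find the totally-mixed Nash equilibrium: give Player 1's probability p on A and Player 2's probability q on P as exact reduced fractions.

(p,q) = (1/7, 7/8)

P1 indiff ⇒ q·4+(1-q)·8 = q·5+(1-q)·1 ⇒ q(-1) = (1-q)(-7) ⇒ q = 7/8
P2 indiff ⇒ p·0+(1-p)·9 = p·6+(1-p)·8 ⇒ p(-6) = (1-p)(-1) ⇒ p = 1/7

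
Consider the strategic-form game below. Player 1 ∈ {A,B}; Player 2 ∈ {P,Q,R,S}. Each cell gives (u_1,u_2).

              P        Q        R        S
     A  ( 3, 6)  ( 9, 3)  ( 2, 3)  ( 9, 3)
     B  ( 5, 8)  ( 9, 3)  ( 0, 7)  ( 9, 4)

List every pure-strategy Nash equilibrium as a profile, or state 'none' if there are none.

(A,P): not NE [P1→B gives 5>3]
(A,Q): not NE [P2→P gives 6>3]
(A,R): not NE [P2→P gives 6>3]
(A,S): not NE [P2→P gives 6>3]
(B,P): NE
(B,Q): not NE [P2→P gives 8>3]
(B,R): not NE [P1→A gives 2>0; P2→P gives 8>7]
(B,S): not NE [P2→P gives 8>4]

NE set: (B,P)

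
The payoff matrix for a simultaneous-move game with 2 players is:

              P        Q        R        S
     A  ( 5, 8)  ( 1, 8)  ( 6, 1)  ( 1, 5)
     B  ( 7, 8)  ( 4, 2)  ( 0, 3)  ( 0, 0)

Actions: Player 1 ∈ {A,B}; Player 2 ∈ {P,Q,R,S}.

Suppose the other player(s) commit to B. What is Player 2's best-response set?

argmax u_2 = {P}

u_2(P vs B) = 8
u_2(Q vs B) = 2
u_2(R vs B) = 3
u_2(S vs B) = 0
max payoff 8 at {P}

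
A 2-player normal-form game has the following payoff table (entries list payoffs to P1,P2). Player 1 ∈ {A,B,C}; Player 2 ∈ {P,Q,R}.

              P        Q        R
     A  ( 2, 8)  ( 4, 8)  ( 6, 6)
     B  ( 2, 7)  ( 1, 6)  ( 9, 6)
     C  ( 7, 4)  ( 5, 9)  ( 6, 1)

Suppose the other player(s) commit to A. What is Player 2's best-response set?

argmax u_2 = {P,Q}

u_2(P vs A) = 8
u_2(Q vs A) = 8
u_2(R vs A) = 6
max payoff 8 at {P,Q}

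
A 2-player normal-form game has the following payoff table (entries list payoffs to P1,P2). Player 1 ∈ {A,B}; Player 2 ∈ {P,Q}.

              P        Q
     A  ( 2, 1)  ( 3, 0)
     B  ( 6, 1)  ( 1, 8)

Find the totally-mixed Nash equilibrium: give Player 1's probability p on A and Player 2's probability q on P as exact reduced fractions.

P1 indiff ⇒ q·2+(1-q)·3 = q·6+(1-q)·1 ⇒ q(-4) = (1-q)(-2) ⇒ q = 1/3
P2 indiff ⇒ p·1+(1-p)·1 = p·0+(1-p)·8 ⇒ p(1) = (1-p)(7) ⇒ p = 7/8

p=7/8, q=1/3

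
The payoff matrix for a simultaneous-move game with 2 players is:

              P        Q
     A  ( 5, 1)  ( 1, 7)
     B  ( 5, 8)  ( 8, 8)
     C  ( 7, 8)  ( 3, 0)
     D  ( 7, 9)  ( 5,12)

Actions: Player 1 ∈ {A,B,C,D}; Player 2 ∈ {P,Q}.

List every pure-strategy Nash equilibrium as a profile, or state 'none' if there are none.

(A,P): not NE [P1→D gives 7>5; P2→Q gives 7>1]
(A,Q): not NE [P1→B gives 8>1]
(B,P): not NE [P1→D gives 7>5]
(B,Q): NE
(C,P): NE
(C,Q): not NE [P1→B gives 8>3; P2→P gives 8>0]
(D,P): not NE [P2→Q gives 12>9]
(D,Q): not NE [P1→B gives 8>5]

NE set: (B,Q), (C,P)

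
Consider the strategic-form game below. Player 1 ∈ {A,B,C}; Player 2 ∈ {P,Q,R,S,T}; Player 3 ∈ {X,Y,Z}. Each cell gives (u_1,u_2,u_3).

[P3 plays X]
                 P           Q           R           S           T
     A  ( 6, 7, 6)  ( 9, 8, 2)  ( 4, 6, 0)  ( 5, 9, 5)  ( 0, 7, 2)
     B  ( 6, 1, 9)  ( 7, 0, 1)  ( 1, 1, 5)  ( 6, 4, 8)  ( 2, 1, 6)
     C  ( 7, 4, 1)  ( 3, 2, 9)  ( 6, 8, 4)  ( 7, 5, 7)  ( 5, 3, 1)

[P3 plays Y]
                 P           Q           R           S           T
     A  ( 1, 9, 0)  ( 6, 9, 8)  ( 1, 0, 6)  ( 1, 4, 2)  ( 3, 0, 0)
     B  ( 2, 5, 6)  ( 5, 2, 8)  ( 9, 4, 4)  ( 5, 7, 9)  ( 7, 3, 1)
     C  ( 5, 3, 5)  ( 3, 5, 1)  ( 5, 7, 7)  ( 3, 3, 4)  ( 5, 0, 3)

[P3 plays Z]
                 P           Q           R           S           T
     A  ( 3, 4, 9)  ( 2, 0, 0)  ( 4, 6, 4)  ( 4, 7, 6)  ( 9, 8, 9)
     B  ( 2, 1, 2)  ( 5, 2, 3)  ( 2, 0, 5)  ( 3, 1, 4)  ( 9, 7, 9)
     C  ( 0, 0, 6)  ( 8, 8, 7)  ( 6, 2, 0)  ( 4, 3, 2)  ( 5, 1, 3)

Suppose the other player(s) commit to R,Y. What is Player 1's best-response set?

u_1(A vs R,Y) = 1
u_1(B vs R,Y) = 9
u_1(C vs R,Y) = 5
max payoff 9 at {B}

BR_1 = {B}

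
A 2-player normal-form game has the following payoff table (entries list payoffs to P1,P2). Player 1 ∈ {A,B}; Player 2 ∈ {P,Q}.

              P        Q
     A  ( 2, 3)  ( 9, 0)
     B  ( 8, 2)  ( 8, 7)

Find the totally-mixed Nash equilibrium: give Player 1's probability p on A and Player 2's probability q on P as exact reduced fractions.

(p,q) = (5/8, 1/7)

P1 indiff ⇒ q·2+(1-q)·9 = q·8+(1-q)·8 ⇒ q(-6) = (1-q)(-1) ⇒ q = 1/7
P2 indiff ⇒ p·3+(1-p)·2 = p·0+(1-p)·7 ⇒ p(3) = (1-p)(5) ⇒ p = 5/8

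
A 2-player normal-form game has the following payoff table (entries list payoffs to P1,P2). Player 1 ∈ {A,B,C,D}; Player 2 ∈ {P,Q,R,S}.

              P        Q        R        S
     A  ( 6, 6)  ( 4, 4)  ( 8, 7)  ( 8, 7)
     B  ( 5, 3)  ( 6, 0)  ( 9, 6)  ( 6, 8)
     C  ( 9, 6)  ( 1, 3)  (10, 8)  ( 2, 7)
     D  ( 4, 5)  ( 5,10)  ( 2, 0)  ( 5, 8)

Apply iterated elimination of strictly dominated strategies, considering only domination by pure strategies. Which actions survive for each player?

P1 drop D (B beats it: P:5>4 Q:6>5 R:9>2 S:6>5)
P2 drop P (R beats it: A:7>6 B:6>3 C:8>6)
P2 drop Q (R beats it: A:7>4 B:6>0 C:8>3)
P1→{A,B,C} P2→{R,S}

Remaining: P1:{A,B,C} P2:{R,S}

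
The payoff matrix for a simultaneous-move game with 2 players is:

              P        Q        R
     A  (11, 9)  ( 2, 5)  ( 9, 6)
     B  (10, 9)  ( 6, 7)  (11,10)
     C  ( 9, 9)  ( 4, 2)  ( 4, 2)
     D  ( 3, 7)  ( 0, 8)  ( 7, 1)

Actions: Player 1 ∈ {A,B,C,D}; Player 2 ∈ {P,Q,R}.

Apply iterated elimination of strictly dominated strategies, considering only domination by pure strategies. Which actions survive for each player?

P1 drop C (B beats it: P:10>9 Q:6>4 R:11>4)
P1 drop D (A beats it: P:11>3 Q:2>0 R:9>7)
P2 drop Q (P beats it: A:9>5 B:9>7)
P1→{A,B} P2→{P,R}

Remaining: P1:{A,B} P2:{P,R}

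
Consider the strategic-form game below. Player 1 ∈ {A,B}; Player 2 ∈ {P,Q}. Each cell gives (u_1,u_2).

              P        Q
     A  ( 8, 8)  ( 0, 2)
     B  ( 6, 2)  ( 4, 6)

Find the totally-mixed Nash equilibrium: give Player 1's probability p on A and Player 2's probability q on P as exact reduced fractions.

P1 indiff ⇒ q·8+(1-q)·0 = q·6+(1-q)·4 ⇒ q(2) = (1-q)(4) ⇒ q = 2/3
P2 indiff ⇒ p·8+(1-p)·2 = p·2+(1-p)·6 ⇒ p(6) = (1-p)(4) ⇒ p = 2/5

p=2/5, q=2/3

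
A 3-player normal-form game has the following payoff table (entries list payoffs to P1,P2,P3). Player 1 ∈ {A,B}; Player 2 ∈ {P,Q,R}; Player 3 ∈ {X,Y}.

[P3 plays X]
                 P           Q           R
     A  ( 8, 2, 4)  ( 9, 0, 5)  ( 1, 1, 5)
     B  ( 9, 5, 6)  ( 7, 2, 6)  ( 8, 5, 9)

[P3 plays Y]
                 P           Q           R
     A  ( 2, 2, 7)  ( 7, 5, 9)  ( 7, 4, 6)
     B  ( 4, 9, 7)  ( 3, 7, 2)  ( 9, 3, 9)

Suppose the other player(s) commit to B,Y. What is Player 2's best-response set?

u_2(P vs B,Y) = 9
u_2(Q vs B,Y) = 7
u_2(R vs B,Y) = 3
max payoff 9 at {P}

BR_2 = {P}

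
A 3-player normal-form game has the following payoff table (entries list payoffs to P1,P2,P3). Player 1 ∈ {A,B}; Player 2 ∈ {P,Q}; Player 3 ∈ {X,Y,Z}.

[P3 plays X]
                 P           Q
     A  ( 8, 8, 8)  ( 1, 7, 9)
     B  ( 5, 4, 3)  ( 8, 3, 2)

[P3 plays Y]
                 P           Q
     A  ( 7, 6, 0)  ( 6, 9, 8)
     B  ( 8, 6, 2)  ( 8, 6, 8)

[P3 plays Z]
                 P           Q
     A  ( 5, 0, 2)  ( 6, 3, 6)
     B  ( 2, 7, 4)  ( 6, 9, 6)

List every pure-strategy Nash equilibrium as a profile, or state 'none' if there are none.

Nash profiles: (A,P,X), (B,Q,Y)

(A,P,X): NE
(A,P,Y): not NE [P1→B gives 8>7; P2→Q gives 9>6; P3→X gives 8>0]
(A,P,Z): not NE [P2→Q gives 3>0; P3→X gives 8>2]
(A,Q,X): not NE [P1→B gives 8>1; P2→P gives 8>7]
(A,Q,Y): not NE [P1→B gives 8>6; P3→X gives 9>8]
(A,Q,Z): not NE [P3→X gives 9>6]
(B,P,X): not NE [P1→A gives 8>5; P3→Z gives 4>3]
(B,P,Y): not NE [P3→Z gives 4>2]
(B,P,Z): not NE [P1→A gives 5>2; P2→Q gives 9>7]
(B,Q,X): not NE [P2→P gives 4>3; P3→Y gives 8>2]
(B,Q,Y): NE
(B,Q,Z): not NE [P3→Y gives 8>6]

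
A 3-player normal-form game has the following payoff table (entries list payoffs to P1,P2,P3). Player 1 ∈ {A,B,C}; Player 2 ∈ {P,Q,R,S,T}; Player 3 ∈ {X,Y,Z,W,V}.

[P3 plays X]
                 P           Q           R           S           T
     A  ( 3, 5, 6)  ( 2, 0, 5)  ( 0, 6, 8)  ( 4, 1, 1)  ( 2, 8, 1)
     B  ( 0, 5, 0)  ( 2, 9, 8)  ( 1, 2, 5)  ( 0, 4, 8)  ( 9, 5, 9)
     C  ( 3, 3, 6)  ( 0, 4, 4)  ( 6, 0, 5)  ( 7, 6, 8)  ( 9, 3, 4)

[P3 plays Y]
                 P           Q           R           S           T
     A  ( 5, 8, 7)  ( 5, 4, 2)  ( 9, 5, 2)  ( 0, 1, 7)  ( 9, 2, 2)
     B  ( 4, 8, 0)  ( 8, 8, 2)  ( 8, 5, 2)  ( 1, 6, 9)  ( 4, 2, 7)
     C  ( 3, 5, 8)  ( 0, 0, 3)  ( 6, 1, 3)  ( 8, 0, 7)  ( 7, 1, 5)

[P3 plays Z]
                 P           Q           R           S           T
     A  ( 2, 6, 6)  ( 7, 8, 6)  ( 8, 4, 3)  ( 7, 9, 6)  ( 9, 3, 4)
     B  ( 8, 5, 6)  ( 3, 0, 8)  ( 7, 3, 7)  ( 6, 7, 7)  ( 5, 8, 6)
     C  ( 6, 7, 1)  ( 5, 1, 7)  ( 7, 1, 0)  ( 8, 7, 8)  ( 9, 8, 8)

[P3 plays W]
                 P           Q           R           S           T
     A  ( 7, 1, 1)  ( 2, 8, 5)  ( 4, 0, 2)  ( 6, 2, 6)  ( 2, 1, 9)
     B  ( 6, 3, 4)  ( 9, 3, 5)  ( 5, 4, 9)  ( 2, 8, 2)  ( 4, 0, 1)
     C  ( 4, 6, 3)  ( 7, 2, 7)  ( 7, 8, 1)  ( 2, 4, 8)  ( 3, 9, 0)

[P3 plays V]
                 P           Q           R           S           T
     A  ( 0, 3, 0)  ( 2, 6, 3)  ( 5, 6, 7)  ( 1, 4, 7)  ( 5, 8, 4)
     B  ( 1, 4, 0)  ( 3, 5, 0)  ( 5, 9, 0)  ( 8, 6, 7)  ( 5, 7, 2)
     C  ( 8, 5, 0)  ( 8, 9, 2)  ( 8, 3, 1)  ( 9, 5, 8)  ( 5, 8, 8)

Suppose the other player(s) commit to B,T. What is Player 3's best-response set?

u_3(X vs B,T) = 9
u_3(Y vs B,T) = 7
u_3(Z vs B,T) = 6
u_3(W vs B,T) = 1
u_3(V vs B,T) = 2
max payoff 9 at {X}

argmax u_3 = {X}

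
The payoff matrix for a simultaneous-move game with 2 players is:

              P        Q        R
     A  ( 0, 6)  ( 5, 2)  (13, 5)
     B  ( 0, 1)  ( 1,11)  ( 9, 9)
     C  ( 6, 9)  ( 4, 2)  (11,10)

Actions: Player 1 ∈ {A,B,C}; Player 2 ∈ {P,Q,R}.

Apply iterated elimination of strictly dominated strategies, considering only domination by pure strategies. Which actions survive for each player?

P1 drop B (C beats it: P:6>0 Q:4>1 R:11>9)
P2 drop Q (P beats it: A:6>2 C:9>2)
P1→{A,C} P2→{P,R}

Survivors P1:{A,C} P2:{P,R}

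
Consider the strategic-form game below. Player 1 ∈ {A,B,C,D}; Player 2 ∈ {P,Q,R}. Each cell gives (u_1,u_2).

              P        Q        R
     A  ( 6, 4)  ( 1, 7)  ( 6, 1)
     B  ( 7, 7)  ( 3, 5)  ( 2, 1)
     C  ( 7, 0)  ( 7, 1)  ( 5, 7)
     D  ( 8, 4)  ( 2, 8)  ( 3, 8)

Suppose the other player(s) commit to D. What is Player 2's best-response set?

BR_2 = {Q,R}

u_2(P vs D) = 4
u_2(Q vs D) = 8
u_2(R vs D) = 8
max payoff 8 at {Q,R}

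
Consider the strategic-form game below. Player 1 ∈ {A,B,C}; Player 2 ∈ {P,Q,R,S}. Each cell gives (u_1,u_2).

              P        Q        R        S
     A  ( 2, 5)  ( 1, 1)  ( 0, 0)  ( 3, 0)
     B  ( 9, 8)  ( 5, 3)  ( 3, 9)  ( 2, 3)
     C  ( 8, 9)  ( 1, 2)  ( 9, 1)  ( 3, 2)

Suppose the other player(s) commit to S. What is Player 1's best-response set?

u_1(A vs S) = 3
u_1(B vs S) = 2
u_1(C vs S) = 3
max payoff 3 at {A,C}

argmax u_1 = {A,C}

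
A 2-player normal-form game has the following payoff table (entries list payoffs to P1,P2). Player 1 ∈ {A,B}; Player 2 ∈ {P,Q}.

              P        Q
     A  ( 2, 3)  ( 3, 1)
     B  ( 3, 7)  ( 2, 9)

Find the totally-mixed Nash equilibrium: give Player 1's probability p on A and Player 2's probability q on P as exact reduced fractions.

P1 indiff ⇒ q·2+(1-q)·3 = q·3+(1-q)·2 ⇒ q(-1) = (1-q)(-1) ⇒ q = 1/2
P2 indiff ⇒ p·3+(1-p)·7 = p·1+(1-p)·9 ⇒ p(2) = (1-p)(2) ⇒ p = 1/2

(p,q) = (1/2, 1/2)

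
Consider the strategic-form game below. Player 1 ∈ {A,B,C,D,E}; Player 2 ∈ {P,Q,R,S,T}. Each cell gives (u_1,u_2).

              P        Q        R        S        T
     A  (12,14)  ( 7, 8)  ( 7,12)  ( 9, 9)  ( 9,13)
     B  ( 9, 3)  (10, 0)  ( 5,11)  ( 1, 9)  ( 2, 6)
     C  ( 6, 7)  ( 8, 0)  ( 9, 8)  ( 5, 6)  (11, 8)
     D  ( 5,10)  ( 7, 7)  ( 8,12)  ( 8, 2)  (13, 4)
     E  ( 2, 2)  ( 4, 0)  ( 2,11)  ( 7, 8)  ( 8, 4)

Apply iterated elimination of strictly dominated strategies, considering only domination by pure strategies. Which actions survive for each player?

Survivors P1:{A,C,D} P2:{P,R,T}

P1 drop E (A beats it: P:12>2 Q:7>4 R:7>2 S:9>7 T:9>8)
P2 drop Q (P beats it: A:14>8 B:3>0 C:7>0 D:10>7)
P1 drop B (A beats it: P:12>9 R:7>5 S:9>1 T:9>2)
P2 drop S (P beats it: A:14>9 C:7>6 D:10>2)
P1→{A,C,D} P2→{P,R,T}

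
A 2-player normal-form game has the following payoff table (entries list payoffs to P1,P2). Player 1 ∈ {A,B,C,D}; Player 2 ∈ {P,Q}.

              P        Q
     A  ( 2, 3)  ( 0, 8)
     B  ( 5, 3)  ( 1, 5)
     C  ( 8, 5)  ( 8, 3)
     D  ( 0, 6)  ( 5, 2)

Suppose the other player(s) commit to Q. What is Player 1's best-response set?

argmax u_1 = {C}

u_1(A vs Q) = 0
u_1(B vs Q) = 1
u_1(C vs Q) = 8
u_1(D vs Q) = 5
max payoff 8 at {C}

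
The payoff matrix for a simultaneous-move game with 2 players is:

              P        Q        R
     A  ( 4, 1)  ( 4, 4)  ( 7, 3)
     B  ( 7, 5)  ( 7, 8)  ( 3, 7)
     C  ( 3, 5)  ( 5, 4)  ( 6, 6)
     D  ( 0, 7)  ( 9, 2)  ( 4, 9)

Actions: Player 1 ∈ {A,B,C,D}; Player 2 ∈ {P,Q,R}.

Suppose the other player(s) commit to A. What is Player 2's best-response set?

BR_2 = {Q}

u_2(P vs A) = 1
u_2(Q vs A) = 4
u_2(R vs A) = 3
max payoff 4 at {Q}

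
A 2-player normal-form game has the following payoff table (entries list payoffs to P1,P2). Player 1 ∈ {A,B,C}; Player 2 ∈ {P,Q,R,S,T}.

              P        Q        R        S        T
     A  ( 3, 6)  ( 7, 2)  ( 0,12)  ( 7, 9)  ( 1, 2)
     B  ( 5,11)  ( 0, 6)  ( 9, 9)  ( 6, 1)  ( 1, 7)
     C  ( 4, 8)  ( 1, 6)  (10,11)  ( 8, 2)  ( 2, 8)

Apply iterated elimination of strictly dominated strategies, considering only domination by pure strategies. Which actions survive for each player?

P2 drop Q (P beats it: A:6>2 B:11>6 C:8>6)
P1 drop A (C beats it: P:4>3 R:10>0 S:8>7 T:2>1)
P2 drop S (P beats it: B:11>1 C:8>2)
P2 drop T (R beats it: B:9>7 C:11>8)
P1→{B,C} P2→{P,R}

IESDS → P1:{B,C} P2:{P,R}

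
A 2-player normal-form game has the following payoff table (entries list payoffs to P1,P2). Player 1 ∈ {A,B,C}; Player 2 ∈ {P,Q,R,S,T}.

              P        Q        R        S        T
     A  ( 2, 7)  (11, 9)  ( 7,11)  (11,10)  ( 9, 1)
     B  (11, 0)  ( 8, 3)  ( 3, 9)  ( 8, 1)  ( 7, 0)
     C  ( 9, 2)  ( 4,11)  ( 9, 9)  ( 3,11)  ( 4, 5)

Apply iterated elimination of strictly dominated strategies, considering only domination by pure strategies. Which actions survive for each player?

Remaining: P1:{A,C} P2:{Q,R,S}

P2 drop P (Q beats it: A:9>7 B:3>0 C:11>2)
P1 drop B (A beats it: Q:11>8 R:7>3 S:11>8 T:9>7)
P2 drop T (Q beats it: A:9>1 C:11>5)
P1→{A,C} P2→{Q,R,S}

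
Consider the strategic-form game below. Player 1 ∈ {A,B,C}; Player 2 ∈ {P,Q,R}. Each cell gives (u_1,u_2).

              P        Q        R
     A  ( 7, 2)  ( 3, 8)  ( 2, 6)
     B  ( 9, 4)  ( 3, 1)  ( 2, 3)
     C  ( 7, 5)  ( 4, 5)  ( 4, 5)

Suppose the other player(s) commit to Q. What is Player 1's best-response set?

u_1(A vs Q) = 3
u_1(B vs Q) = 3
u_1(C vs Q) = 4
max payoff 4 at {C}

P1 best: {C}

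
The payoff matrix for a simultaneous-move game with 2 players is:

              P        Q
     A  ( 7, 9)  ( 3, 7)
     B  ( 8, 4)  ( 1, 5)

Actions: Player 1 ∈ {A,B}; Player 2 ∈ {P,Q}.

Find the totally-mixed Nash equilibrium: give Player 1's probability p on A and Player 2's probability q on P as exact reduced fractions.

(p,q) = (1/3, 2/3)

P1 indiff ⇒ q·7+(1-q)·3 = q·8+(1-q)·1 ⇒ q(-1) = (1-q)(-2) ⇒ q = 2/3
P2 indiff ⇒ p·9+(1-p)·4 = p·7+(1-p)·5 ⇒ p(2) = (1-p)(1) ⇒ p = 1/3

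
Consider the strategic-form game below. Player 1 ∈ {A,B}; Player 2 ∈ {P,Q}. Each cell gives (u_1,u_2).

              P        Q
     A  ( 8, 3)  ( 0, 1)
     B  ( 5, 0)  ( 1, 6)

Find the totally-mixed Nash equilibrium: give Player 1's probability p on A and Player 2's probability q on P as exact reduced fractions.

p=3/4, q=1/4

P1 indiff ⇒ q·8+(1-q)·0 = q·5+(1-q)·1 ⇒ q(3) = (1-q)(1) ⇒ q = 1/4
P2 indiff ⇒ p·3+(1-p)·0 = p·1+(1-p)·6 ⇒ p(2) = (1-p)(6) ⇒ p = 3/4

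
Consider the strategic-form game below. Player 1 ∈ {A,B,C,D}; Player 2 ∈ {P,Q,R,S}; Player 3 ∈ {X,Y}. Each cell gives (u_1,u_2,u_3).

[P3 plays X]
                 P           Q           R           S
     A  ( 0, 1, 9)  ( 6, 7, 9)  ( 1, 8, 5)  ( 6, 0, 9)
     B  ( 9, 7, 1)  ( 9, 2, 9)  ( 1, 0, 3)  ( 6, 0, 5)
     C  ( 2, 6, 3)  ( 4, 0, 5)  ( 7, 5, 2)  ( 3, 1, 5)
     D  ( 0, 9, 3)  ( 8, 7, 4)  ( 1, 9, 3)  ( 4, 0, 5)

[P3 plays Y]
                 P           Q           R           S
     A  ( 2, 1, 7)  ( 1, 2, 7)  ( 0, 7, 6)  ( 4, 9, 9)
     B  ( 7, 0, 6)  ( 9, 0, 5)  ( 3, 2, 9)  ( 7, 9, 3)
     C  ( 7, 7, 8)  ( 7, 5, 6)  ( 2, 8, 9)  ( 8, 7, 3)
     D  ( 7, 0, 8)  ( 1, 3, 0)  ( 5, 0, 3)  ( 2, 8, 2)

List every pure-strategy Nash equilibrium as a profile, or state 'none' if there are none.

(A,P,X): not NE [P1→B gives 9>0; P2→R gives 8>1]
(A,P,Y): not NE [P1→D gives 7>2; P2→S gives 9>1; P3→X gives 9>7]
(A,Q,X): not NE [P1→B gives 9>6; P2→R gives 8>7]
(A,Q,Y): not NE [P1→B gives 9>1; P2→S gives 9>2; P3→X gives 9>7]
(A,R,X): not NE [P1→C gives 7>1; P3→Y gives 6>5]
(A,R,Y): not NE [P1→D gives 5>0; P2→S gives 9>7]
(A,S,X): not NE [P2→R gives 8>0]
(A,S,Y): not NE [P1→C gives 8>4]
(B,P,X): not NE [P3→Y gives 6>1]
(B,P,Y): not NE [P2→S gives 9>0]
(B,Q,X): not NE [P2→P gives 7>2]
(B,Q,Y): not NE [P2→S gives 9>0; P3→X gives 9>5]
(B,R,X): not NE [P1→C gives 7>1; P2→P gives 7>0; P3→Y gives 9>3]
(B,R,Y): not NE [P1→D gives 5>3; P2→S gives 9>2]
(B,S,X): not NE [P2→P gives 7>0]
(B,S,Y): not NE [P1→C gives 8>7; P3→X gives 5>3]
(C,P,X): not NE [P1→B gives 9>2; P3→Y gives 8>3]
(C,P,Y): not NE [P2→R gives 8>7]
(C,Q,X): not NE [P1→B gives 9>4; P2→P gives 6>0; P3→Y gives 6>5]
(C,Q,Y): not NE [P1→B gives 9>7; P2→R gives 8>5]
(C,R,X): not NE [P2→P gives 6>5; P3→Y gives 9>2]
(C,R,Y): not NE [P1→D gives 5>2]
(C,S,X): not NE [P1→B gives 6>3; P2→P gives 6>1]
(C,S,Y): not NE [P2→R gives 8>7; P3→X gives 5>3]
(D,P,X): not NE [P1→B gives 9>0; P3→Y gives 8>3]
(D,P,Y): not NE [P2→S gives 8>0]
(D,Q,X): not NE [P1→B gives 9>8; P2→R gives 9>7]
(D,Q,Y): not NE [P1→B gives 9>1; P2→S gives 8>3; P3→X gives 4>0]
(D,R,X): not NE [P1→C gives 7>1]
(D,R,Y): not NE [P2→S gives 8>0]
(D,S,X): not NE [P1→B gives 6>4; P2→R gives 9>0]
(D,S,Y): not NE [P1→C gives 8>2; P3→X gives 5>2]

PSNE: ∅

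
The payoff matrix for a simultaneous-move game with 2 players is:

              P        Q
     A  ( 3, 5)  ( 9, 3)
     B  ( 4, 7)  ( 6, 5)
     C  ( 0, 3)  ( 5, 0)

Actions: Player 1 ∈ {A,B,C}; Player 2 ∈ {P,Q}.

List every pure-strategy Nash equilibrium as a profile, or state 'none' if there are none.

PSNE = {(B,P)}

(A,P): not NE [P1→B gives 4>3]
(A,Q): not NE [P2→P gives 5>3]
(B,P): NE
(B,Q): not NE [P1→A gives 9>6; P2→P gives 7>5]
(C,P): not NE [P1→B gives 4>0]
(C,Q): not NE [P1→A gives 9>5; P2→P gives 3>0]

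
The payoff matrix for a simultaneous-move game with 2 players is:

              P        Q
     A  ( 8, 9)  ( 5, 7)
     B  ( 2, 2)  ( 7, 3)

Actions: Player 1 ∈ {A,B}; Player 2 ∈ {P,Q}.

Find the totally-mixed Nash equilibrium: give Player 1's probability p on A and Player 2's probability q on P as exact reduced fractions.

P1 mixes 1/3 on A; P2 mixes 1/4 on P

P1 indiff ⇒ q·8+(1-q)·5 = q·2+(1-q)·7 ⇒ q(6) = (1-q)(2) ⇒ q = 1/4
P2 indiff ⇒ p·9+(1-p)·2 = p·7+(1-p)·3 ⇒ p(2) = (1-p)(1) ⇒ p = 1/3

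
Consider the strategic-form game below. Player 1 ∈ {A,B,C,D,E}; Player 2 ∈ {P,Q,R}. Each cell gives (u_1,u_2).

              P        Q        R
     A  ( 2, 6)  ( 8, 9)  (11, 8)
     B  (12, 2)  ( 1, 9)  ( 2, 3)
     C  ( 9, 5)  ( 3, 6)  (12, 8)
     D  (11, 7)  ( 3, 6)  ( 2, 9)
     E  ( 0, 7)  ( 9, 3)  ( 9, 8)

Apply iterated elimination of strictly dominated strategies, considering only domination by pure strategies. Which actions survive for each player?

Survivors P1:{A,C,E} P2:{Q,R}

P2 drop P (R beats it: A:8>6 B:3>2 C:8>5 D:9>7 E:8>7)
P1 drop B (A beats it: Q:8>1 R:11>2)
P1 drop D (A beats it: Q:8>3 R:11>2)
P1→{A,C,E} P2→{Q,R}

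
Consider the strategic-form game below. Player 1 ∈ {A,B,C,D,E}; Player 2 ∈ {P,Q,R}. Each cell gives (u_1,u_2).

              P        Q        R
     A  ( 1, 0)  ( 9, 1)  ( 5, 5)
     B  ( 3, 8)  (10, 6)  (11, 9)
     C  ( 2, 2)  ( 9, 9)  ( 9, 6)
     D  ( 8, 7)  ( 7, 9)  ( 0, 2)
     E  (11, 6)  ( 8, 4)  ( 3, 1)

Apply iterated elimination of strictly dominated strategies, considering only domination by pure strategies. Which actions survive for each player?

P1 drop A (B beats it: P:3>1 Q:10>9 R:11>5)
P1 drop C (B beats it: P:3>2 Q:10>9 R:11>9)
P1 drop D (E beats it: P:11>8 Q:8>7 R:3>0)
P2 drop Q (P beats it: B:8>6 E:6>4)
P1→{B,E} P2→{P,R}

Remaining: P1:{B,E} P2:{P,R}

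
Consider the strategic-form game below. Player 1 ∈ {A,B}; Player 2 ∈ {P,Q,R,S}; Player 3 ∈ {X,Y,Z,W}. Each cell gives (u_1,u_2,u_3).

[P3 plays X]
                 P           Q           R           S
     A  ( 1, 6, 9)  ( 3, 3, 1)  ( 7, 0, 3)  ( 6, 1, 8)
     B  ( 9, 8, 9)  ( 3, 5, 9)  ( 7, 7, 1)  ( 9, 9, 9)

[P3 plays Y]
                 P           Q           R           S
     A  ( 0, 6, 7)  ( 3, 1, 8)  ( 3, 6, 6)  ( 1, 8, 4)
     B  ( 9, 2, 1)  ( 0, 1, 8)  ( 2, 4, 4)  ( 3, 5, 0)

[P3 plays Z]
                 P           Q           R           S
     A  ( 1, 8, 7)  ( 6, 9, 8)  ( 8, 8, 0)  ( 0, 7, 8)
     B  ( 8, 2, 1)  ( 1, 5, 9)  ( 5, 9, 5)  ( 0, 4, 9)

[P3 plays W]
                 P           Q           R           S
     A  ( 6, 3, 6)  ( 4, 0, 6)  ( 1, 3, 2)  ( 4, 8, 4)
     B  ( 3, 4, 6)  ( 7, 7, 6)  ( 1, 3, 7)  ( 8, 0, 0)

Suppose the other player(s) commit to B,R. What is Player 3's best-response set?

u_3(X vs B,R) = 1
u_3(Y vs B,R) = 4
u_3(Z vs B,R) = 5
u_3(W vs B,R) = 7
max payoff 7 at {W}

P3 best: {W}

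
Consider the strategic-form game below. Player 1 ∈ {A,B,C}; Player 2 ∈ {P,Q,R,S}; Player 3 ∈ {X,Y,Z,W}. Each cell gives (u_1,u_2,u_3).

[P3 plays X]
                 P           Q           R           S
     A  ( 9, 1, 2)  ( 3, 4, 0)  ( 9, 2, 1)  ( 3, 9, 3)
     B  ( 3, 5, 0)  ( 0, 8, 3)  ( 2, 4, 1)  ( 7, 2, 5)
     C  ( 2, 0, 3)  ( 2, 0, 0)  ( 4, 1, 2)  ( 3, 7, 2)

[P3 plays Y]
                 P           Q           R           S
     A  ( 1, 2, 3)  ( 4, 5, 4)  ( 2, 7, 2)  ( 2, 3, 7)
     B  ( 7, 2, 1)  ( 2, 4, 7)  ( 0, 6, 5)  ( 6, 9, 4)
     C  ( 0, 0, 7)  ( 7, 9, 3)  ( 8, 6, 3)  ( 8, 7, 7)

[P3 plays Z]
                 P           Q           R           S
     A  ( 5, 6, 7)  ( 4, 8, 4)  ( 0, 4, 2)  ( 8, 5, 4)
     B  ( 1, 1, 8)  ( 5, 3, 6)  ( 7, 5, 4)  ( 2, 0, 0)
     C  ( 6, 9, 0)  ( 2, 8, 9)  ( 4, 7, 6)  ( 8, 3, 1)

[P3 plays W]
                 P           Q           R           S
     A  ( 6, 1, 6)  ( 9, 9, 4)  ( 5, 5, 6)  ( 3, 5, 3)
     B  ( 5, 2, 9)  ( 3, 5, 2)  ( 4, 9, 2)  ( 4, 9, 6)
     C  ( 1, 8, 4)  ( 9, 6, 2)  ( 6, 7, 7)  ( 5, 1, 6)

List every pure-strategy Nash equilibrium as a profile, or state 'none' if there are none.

NE set: (A,Q,W)

(A,P,X): not NE [P2→S gives 9>1; P3→Z gives 7>2]
(A,P,Y): not NE [P1→B gives 7>1; P2→R gives 7>2; P3→Z gives 7>3]
(A,P,Z): not NE [P1→C gives 6>5; P2→Q gives 8>6]
(A,P,W): not NE [P2→Q gives 9>1; P3→Z gives 7>6]
(A,Q,X): not NE [P2→S gives 9>4; P3→W gives 4>0]
(A,Q,Y): not NE [P1→C gives 7>4; P2→R gives 7>5]
(A,Q,Z): not NE [P1→B gives 5>4]
(A,Q,W): NE
(A,R,X): not NE [P2→S gives 9>2; P3→W gives 6>1]
(A,R,Y): not NE [P1→C gives 8>2; P3→W gives 6>2]
(A,R,Z): not NE [P1→B gives 7>0; P2→Q gives 8>4; P3→W gives 6>2]
(A,R,W): not NE [P1→C gives 6>5; P2→Q gives 9>5]
(A,S,X): not NE [P1→B gives 7>3; P3→Y gives 7>3]
(A,S,Y): not NE [P1→C gives 8>2; P2→R gives 7>3]
(A,S,Z): not NE [P2→Q gives 8>5; P3→Y gives 7>4]
(A,S,W): not NE [P1→C gives 5>3; P2→Q gives 9>5; P3→Y gives 7>3]
(B,P,X): not NE [P1→A gives 9>3; P2→Q gives 8>5; P3→W gives 9>0]
(B,P,Y): not NE [P2→S gives 9>2; P3→W gives 9>1]
(B,P,Z): not NE [P1→C gives 6>1; P2→R gives 5>1; P3→W gives 9>8]
(B,P,W): not NE [P1→A gives 6>5; P2→S gives 9>2]
(B,Q,X): not NE [P1→A gives 3>0; P3→Y gives 7>3]
(B,Q,Y): not NE [P1→C gives 7>2; P2→S gives 9>4]
(B,Q,Z): not NE [P2→R gives 5>3; P3→Y gives 7>6]
(B,Q,W): not NE [P1→C gives 9>3; P2→S gives 9>5; P3→Y gives 7>2]
(B,R,X): not NE [P1→A gives 9>2; P2→Q gives 8>4; P3→Y gives 5>1]
(B,R,Y): not NE [P1→C gives 8>0; P2→S gives 9>6]
(B,R,Z): not NE [P3→Y gives 5>4]
(B,R,W): not NE [P1→C gives 6>4; P3→Y gives 5>2]
(B,S,X): not NE [P2→Q gives 8>2; P3→W gives 6>5]
(B,S,Y): not NE [P1→C gives 8>6; P3→W gives 6>4]
(B,S,Z): not NE [P1→C gives 8>2; P2→R gives 5>0; P3→W gives 6>0]
(B,S,W): not NE [P1→C gives 5>4]
(C,P,X): not NE [P1→A gives 9>2; P2→S gives 7>0; P3→Y gives 7>3]
(C,P,Y): not NE [P1→B gives 7>0; P2→Q gives 9>0]
(C,P,Z): not NE [P3→Y gives 7>0]
(C,P,W): not NE [P1→A gives 6>1; P3→Y gives 7>4]
(C,Q,X): not NE [P1→A gives 3>2; P2→S gives 7>0; P3→Z gives 9>0]
(C,Q,Y): not NE [P3→Z gives 9>3]
(C,Q,Z): not NE [P1→B gives 5>2; P2→P gives 9>8]
(C,Q,W): not NE [P2→P gives 8>6; P3→Z gives 9>2]
(C,R,X): not NE [P1→A gives 9>4; P2→S gives 7>1; P3→W gives 7>2]
(C,R,Y): not NE [P2→Q gives 9>6; P3→W gives 7>3]
(C,R,Z): not NE [P1→B gives 7>4; P2→P gives 9>7; P3→W gives 7>6]
(C,R,W): not NE [P2→P gives 8>7]
(C,S,X): not NE [P1→B gives 7>3; P3→Y gives 7>2]
(C,S,Y): not NE [P2→Q gives 9>7]
(C,S,Z): not NE [P2→P gives 9>3; P3→Y gives 7>1]
(C,S,W): not NE [P2→P gives 8>1; P3→Y gives 7>6]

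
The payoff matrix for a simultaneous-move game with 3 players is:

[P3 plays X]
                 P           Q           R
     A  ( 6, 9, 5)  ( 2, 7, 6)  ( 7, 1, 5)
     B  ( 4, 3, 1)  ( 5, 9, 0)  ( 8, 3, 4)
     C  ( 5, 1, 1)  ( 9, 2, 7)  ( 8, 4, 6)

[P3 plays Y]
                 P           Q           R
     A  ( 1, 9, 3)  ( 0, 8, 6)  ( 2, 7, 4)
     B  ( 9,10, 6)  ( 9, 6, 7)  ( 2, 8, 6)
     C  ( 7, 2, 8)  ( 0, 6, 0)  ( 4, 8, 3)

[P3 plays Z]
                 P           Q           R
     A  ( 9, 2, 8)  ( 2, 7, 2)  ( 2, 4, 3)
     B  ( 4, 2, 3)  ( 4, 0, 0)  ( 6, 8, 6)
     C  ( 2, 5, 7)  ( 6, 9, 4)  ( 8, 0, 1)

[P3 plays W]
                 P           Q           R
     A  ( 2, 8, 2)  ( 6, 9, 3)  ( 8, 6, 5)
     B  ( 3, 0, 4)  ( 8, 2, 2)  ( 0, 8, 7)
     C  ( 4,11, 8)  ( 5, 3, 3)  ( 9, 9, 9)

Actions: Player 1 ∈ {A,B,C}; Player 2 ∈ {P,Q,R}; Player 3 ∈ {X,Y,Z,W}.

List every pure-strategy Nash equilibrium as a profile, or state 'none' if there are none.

Nash profiles: (B,P,Y), (C,P,W)

(A,P,X): not NE [P3→Z gives 8>5]
(A,P,Y): not NE [P1→B gives 9>1; P3→Z gives 8>3]
(A,P,Z): not NE [P2→Q gives 7>2]
(A,P,W): not NE [P1→C gives 4>2; P2→Q gives 9>8; P3→Z gives 8>2]
(A,Q,X): not NE [P1→C gives 9>2; P2→P gives 9>7]
(A,Q,Y): not NE [P1→B gives 9>0; P2→P gives 9>8]
(A,Q,Z): not NE [P1→C gives 6>2; P3→Y gives 6>2]
(A,Q,W): not NE [P1→B gives 8>6; P3→Y gives 6>3]
(A,R,X): not NE [P1→C gives 8>7; P2→P gives 9>1]
(A,R,Y): not NE [P1→C gives 4>2; P2→P gives 9>7; P3→W gives 5>4]
(A,R,Z): not NE [P1→C gives 8>2; P2→Q gives 7>4; P3→W gives 5>3]
(A,R,W): not NE [P1→C gives 9>8; P2→Q gives 9>6]
(B,P,X): not NE [P1→A gives 6>4; P2→Q gives 9>3; P3→Y gives 6>1]
(B,P,Y): NE
(B,P,Z): not NE [P1→A gives 9>4; P2→R gives 8>2; P3→Y gives 6>3]
(B,P,W): not NE [P1→C gives 4>3; P2→R gives 8>0; P3→Y gives 6>4]
(B,Q,X): not NE [P1→C gives 9>5; P3→Y gives 7>0]
(B,Q,Y): not NE [P2→P gives 10>6]
(B,Q,Z): not NE [P1→C gives 6>4; P2→R gives 8>0; P3→Y gives 7>0]
(B,Q,W): not NE [P2→R gives 8>2; P3→Y gives 7>2]
(B,R,X): not NE [P2→Q gives 9>3; P3→W gives 7>4]
(B,R,Y): not NE [P1→C gives 4>2; P2→P gives 10>8; P3→W gives 7>6]
(B,R,Z): not NE [P1→C gives 8>6; P3→W gives 7>6]
(B,R,W): not NE [P1→C gives 9>0]
(C,P,X): not NE [P1→A gives 6>5; P2→R gives 4>1; P3→W gives 8>1]
(C,P,Y): not NE [P1→B gives 9>7; P2→R gives 8>2]
(C,P,Z): not NE [P1→A gives 9>2; P2→Q gives 9>5; P3→W gives 8>7]
(C,P,W): NE
(C,Q,X): not NE [P2→R gives 4>2]
(C,Q,Y): not NE [P1→B gives 9>0; P2→R gives 8>6; P3→X gives 7>0]
(C,Q,Z): not NE [P3→X gives 7>4]
(C,Q,W): not NE [P1→B gives 8>5; P2→P gives 11>3; P3→X gives 7>3]
(C,R,X): not NE [P3→W gives 9>6]
(C,R,Y): not NE [P3→W gives 9>3]
(C,R,Z): not NE [P2→Q gives 9>0; P3→W gives 9>1]
(C,R,W): not NE [P2→P gives 11>9]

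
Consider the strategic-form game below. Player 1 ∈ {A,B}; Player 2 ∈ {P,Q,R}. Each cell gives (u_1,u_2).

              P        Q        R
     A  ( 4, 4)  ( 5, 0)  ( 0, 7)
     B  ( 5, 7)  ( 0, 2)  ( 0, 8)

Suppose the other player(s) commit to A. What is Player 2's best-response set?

u_2(P vs A) = 4
u_2(Q vs A) = 0
u_2(R vs A) = 7
max payoff 7 at {R}

BR_2 = {R}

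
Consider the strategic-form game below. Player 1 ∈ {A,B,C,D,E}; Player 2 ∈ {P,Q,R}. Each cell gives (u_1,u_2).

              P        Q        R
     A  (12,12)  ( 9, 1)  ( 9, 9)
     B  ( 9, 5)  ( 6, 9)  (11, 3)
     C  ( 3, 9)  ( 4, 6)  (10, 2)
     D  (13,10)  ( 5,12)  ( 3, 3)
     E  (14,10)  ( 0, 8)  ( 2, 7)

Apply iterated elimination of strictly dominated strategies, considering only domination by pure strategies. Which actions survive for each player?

P1 drop C (B beats it: P:9>3 Q:6>4 R:11>10)
P2 drop R (P beats it: A:12>9 B:5>3 D:10>3 E:10>7)
P1 drop B (A beats it: P:12>9 Q:9>6)
P1→{A,D,E} P2→{P,Q}

IESDS → P1:{A,D,E} P2:{P,Q}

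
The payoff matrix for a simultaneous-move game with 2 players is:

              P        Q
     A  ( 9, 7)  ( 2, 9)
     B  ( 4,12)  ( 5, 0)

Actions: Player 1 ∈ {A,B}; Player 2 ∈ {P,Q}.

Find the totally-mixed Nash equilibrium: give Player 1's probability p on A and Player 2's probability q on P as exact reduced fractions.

P1 indiff ⇒ q·9+(1-q)·2 = q·4+(1-q)·5 ⇒ q(5) = (1-q)(3) ⇒ q = 3/8
P2 indiff ⇒ p·7+(1-p)·12 = p·9+(1-p)·0 ⇒ p(-2) = (1-p)(-12) ⇒ p = 6/7

p=6/7, q=3/8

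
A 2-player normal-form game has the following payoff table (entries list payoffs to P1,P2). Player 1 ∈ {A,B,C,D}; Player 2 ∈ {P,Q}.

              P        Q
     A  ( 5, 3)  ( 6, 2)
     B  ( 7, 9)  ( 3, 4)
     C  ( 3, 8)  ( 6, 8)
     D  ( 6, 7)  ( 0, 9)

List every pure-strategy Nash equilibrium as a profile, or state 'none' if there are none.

(A,P): not NE [P1→B gives 7>5]
(A,Q): not NE [P2→P gives 3>2]
(B,P): NE
(B,Q): not NE [P1→C gives 6>3; P2→P gives 9>4]
(C,P): not NE [P1→B gives 7>3]
(C,Q): NE
(D,P): not NE [P1→B gives 7>6; P2→Q gives 9>7]
(D,Q): not NE [P1→C gives 6>0]

PSNE = {(B,P), (C,Q)}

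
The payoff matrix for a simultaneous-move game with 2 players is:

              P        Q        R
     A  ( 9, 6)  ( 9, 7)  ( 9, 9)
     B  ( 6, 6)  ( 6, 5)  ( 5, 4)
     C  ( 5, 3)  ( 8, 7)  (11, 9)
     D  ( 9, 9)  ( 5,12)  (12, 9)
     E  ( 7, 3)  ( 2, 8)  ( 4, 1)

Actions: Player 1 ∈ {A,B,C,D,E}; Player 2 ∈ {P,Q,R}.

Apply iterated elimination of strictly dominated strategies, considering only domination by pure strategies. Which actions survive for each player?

P1 drop B (A beats it: P:9>6 Q:9>6 R:9>5)
P1 drop E (A beats it: P:9>7 Q:9>2 R:9>4)
P2 drop P (Q beats it: A:7>6 C:7>3 D:12>9)
P1→{A,C,D} P2→{Q,R}

IESDS → P1:{A,C,D} P2:{Q,R}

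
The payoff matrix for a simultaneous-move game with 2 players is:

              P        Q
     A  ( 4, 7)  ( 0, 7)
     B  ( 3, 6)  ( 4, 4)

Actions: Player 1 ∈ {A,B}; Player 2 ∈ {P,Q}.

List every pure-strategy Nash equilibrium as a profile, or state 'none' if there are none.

NE set: (A,P)

(A,P): NE
(A,Q): not NE [P1→B gives 4>0]
(B,P): not NE [P1→A gives 4>3]
(B,Q): not NE [P2→P gives 6>4]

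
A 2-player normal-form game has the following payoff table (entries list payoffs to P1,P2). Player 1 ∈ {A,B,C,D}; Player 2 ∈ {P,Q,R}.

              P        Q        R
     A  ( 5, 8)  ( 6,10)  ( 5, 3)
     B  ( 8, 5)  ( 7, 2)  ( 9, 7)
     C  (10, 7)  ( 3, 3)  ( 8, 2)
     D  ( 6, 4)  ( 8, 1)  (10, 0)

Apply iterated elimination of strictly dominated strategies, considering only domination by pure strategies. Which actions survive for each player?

IESDS → P1:{B,C,D} P2:{P,R}

P1 drop A (B beats it: P:8>5 Q:7>6 R:9>5)
P2 drop Q (P beats it: B:5>2 C:7>3 D:4>1)
P1→{B,C,D} P2→{P,R}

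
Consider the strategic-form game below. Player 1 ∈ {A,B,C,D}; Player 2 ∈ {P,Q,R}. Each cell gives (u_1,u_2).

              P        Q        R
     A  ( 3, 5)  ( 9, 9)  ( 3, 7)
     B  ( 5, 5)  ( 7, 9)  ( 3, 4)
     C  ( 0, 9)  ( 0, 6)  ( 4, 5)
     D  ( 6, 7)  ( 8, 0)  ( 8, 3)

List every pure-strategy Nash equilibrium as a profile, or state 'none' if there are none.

(A,P): not NE [P1→D gives 6>3; P2→Q gives 9>5]
(A,Q): NE
(A,R): not NE [P1→D gives 8>3; P2→Q gives 9>7]
(B,P): not NE [P1→D gives 6>5; P2→Q gives 9>5]
(B,Q): not NE [P1→A gives 9>7]
(B,R): not NE [P1→D gives 8>3; P2→Q gives 9>4]
(C,P): not NE [P1→D gives 6>0]
(C,Q): not NE [P1→A gives 9>0; P2→P gives 9>6]
(C,R): not NE [P1→D gives 8>4; P2→P gives 9>5]
(D,P): NE
(D,Q): not NE [P1→A gives 9>8; P2→P gives 7>0]
(D,R): not NE [P2→P gives 7>3]

PSNE = {(A,Q), (D,P)}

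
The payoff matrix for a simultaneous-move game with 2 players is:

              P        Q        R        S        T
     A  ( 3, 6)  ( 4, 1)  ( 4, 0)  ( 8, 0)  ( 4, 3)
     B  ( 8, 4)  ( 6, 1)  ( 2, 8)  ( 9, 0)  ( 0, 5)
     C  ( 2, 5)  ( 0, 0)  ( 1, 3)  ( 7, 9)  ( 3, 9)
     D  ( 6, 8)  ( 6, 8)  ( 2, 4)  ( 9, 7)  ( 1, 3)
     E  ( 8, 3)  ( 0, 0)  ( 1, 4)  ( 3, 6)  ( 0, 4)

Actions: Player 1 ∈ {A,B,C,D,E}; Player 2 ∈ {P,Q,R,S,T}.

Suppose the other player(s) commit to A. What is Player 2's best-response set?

u_2(P vs A) = 6
u_2(Q vs A) = 1
u_2(R vs A) = 0
u_2(S vs A) = 0
u_2(T vs A) = 3
max payoff 6 at {P}

argmax u_2 = {P}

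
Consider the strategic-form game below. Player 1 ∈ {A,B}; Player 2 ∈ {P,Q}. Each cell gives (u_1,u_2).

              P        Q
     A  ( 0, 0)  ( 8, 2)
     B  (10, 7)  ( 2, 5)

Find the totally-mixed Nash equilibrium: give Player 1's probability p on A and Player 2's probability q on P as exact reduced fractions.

P1 indiff ⇒ q·0+(1-q)·8 = q·10+(1-q)·2 ⇒ q(-10) = (1-q)(-6) ⇒ q = 3/8
P2 indiff ⇒ p·0+(1-p)·7 = p·2+(1-p)·5 ⇒ p(-2) = (1-p)(-2) ⇒ p = 1/2

P1 mixes 1/2 on A; P2 mixes 3/8 on P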